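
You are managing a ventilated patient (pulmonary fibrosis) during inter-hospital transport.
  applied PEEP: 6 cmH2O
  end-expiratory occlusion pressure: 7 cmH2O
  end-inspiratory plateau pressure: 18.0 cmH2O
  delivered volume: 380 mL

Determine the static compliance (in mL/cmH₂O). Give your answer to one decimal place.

34.5

End-expiratory occlusion gives total PEEP = 7 cmH2O (intrinsic PEEP = 7 − 6 = 1). Use total PEEP for the elastic gradient.
Cstat = Vt / (Pplat − PEEPtotal) = 380 / (18.0 − 7) = 380 / 11.0 = 34.545 mL/cmH2O.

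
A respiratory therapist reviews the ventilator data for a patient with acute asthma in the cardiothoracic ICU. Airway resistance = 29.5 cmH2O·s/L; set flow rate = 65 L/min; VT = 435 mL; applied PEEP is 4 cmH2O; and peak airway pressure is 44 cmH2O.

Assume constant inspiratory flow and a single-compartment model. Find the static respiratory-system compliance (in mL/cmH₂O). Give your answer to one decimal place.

Flow: 65 L/min ÷ 60 = 1.0833 L/s.
Equation of motion (constant flow): PIP = Vt/C + R·V̇ + PEEP.
Vt/C = PIP − R·V̇ − PEEP = 44 − 29.5×1.0833 − 4 = 44 − 31.957 − 4 = 8.043 cmH2O.
C = Vt / 8.043 = 435 / 8.043 = 54.084 mL/cmH2O.

54.1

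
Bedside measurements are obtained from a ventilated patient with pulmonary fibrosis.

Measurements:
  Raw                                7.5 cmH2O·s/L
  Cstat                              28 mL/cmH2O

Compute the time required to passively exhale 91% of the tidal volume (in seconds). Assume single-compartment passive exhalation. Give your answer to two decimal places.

0.51

τ = R × C = 7.5 × 28 mL/cmH2O = 7.5 × 0.028 L/cmH2O = 0.21 s.
Exhaled fraction f = 1 − e^(−t/τ) → t = −τ·ln(1 − f) = −0.21·ln(0.09) = 0.5057 s.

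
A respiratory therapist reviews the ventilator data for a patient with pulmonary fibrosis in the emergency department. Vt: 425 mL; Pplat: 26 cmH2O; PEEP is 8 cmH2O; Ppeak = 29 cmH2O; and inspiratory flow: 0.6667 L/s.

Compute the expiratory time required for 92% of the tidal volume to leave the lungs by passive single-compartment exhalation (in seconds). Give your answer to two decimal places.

R = (PIP − Pplat)/V̇ = (29 − 26) / 0.6667 = 3.0/0.6667 = 4.5 cmH2O·s/L.
C = Vt/(Pplat − PEEP) = 425.0 / (26 − 8) = 425.0/18.0 = 23.611 mL/cmH2O.
τ = R × C = 4.5 × 0.02361 L/cmH2O = 0.1062 s.
t = −τ·ln(1 − 0.92) = −0.1062·ln(0.08) = 0.2682 s.

0.27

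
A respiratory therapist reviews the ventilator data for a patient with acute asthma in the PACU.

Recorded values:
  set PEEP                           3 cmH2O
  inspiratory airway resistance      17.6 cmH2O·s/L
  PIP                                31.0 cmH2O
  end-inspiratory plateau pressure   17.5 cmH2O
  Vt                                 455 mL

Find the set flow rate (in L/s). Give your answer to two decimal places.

0.77

flow = (PIP − Pplat) / Raw = 13.5 / 17.6 = 0.767 L/s.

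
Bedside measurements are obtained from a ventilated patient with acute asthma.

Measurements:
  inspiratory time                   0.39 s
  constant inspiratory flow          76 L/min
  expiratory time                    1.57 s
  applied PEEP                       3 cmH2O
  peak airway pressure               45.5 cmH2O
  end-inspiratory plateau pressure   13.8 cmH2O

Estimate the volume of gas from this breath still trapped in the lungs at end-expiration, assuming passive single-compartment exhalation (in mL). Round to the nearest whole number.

125

Flow: 76 L/min ÷ 60 = 1.2667 L/s.
Vt = flow × Ti = 1.2667 L/s × 0.39 s × 1000 mL/L = 494.01 mL.
R = (PIP − Pplat)/V̇ = (45.5 − 13.8) / 1.2667 = 31.7/1.2667 = 25.026 cmH2O·s/L.
C = Vt/(Pplat − PEEP) = 494.01 / (13.8 − 3) = 494.01/10.8 = 45.742 mL/cmH2O.
τ = R × C = 25.026 × 0.04574 L/cmH2O = 1.145 s.
Fraction remaining = e^(−Te/τ) = e^(−1.57/1.145) = 0.2538.
Trapped volume = 494.01 × 0.2538 = 125.38 mL.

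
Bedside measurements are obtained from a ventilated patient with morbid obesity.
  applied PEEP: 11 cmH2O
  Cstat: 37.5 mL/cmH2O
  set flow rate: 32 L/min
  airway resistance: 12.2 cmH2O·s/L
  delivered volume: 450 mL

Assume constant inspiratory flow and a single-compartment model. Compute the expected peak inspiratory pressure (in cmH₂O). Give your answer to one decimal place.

Flow: 32 L/min ÷ 60 = 0.5333 L/s.
Equation of motion (constant flow): PIP = Vt/C + R·V̇ + PEEP.
PIP = 450/37.5 + 12.2×0.5333 + 11 = 12.0 + 6.506 + 11 = 29.506 cmH2O.

29.5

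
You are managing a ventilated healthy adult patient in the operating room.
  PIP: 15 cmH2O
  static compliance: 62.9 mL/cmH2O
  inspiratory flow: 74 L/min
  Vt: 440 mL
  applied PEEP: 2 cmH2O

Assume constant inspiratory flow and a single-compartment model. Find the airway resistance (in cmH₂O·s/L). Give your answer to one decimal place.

4.9

Flow: 74 L/min ÷ 60 = 1.2333 L/s.
Equation of motion (constant flow): PIP = Vt/C + R·V̇ + PEEP.
R·V̇ = PIP − Vt/C − PEEP = 15 − 440/62.9 − 2 = 15 − 6.995 − 2 = 6.005 cmH2O.
R = 6.005 / 1.2333 = 4.869 cmH2O·s/L.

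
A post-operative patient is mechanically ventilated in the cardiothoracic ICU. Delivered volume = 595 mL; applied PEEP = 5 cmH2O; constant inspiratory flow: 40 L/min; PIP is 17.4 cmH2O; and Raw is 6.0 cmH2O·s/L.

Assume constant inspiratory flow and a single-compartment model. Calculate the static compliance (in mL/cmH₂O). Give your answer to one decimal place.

Flow: 40 L/min ÷ 60 = 0.6667 L/s.
Equation of motion (constant flow): PIP = Vt/C + R·V̇ + PEEP.
Vt/C = PIP − R·V̇ − PEEP = 17.4 − 6.0×0.6667 − 5 = 17.4 − 4.0 − 5 = 8.4 cmH2O.
C = Vt / 8.4 = 595 / 8.4 = 70.833 mL/cmH2O.

70.8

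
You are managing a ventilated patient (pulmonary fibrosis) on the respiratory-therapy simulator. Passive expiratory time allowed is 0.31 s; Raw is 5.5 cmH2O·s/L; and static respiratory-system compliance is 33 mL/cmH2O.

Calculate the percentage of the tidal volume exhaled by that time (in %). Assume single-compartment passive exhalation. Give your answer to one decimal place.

81.9

τ = R × C = 5.5 × 33 mL/cmH2O = 5.5 × 0.033 L/cmH2O = 0.1815 s.
Passive exhalation: V(t)/V₀ = e^(−t/τ) = e^(−0.31/0.1815) = 0.1812.
Fraction exhaled = 1 − 0.1812 = 0.8188 → 81.88%.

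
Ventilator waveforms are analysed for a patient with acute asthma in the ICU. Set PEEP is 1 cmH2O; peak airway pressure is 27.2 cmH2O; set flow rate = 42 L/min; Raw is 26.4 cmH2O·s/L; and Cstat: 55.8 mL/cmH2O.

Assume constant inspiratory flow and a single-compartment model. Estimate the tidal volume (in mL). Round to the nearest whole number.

Flow: 42 L/min ÷ 60 = 0.7 L/s.
Equation of motion (constant flow): PIP = Vt/C + R·V̇ + PEEP.
Vt/C = PIP − R·V̇ − PEEP = 27.2 − 18.48 − 1 = 7.72 cmH2O.
Vt = C × 7.72 = 55.8 × 7.72 = 430.78 mL.

431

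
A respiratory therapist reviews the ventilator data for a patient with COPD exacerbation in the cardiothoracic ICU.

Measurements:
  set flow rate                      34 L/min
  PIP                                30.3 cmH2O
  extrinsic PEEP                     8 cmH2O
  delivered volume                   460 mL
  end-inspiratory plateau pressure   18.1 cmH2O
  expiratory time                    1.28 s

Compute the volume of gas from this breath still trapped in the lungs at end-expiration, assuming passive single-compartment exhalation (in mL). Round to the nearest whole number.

Flow: 34 L/min ÷ 60 = 0.5667 L/s.
R = (PIP − Pplat)/V̇ = (30.3 − 18.1) / 0.5667 = 12.2/0.5667 = 21.528 cmH2O·s/L.
C = Vt/(Pplat − PEEP) = 460.0 / (18.1 − 8) = 460.0/10.1 = 45.545 mL/cmH2O.
τ = R × C = 21.528 × 0.04555 L/cmH2O = 0.9806 s.
Fraction remaining = e^(−Te/τ) = e^(−1.28/0.9806) = 0.2711.
Trapped volume = 460.0 × 0.2711 = 124.71 mL.

125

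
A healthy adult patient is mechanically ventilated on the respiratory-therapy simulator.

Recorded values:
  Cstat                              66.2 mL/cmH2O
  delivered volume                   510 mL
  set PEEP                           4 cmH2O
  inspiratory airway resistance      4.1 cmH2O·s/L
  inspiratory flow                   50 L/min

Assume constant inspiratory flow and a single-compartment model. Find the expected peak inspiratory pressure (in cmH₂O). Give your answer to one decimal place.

15.1

Flow: 50 L/min ÷ 60 = 0.8333 L/s.
Equation of motion (constant flow): PIP = Vt/C + R·V̇ + PEEP.
PIP = 510/66.2 + 4.1×0.8333 + 4 = 7.704 + 3.417 + 4 = 15.121 cmH2O.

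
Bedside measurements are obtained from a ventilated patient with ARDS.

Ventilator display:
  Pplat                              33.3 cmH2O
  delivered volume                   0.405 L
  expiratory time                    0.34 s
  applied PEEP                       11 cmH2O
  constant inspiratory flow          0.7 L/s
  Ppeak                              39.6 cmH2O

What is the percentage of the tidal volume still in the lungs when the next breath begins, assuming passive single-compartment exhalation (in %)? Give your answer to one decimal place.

R = (PIP − Pplat)/V̇ = (39.6 − 33.3) / 0.7 = 6.3/0.7 = 9.0 cmH2O·s/L.
C = Vt/(Pplat − PEEP) = 405.0 / (33.3 − 11) = 405.0/22.3 = 18.161 mL/cmH2O.
τ = R × C = 9.0 × 0.01816 L/cmH2O = 0.1634 s.
Fraction remaining at end-expiration = e^(−Te/τ) = e^(−0.34/0.1634) = 0.1248 → 12.48%.

12.5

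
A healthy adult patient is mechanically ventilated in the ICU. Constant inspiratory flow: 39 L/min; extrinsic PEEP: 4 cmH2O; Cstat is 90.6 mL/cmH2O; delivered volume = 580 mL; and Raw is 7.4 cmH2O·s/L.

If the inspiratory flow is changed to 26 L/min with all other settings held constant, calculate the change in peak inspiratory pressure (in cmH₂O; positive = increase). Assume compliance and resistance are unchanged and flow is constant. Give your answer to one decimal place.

Flow: 39 L/min ÷ 60 = 0.65 L/s.
New flow: 26 L/min ÷ 60 = 0.4333 L/s.
PIP = Vt/C + R·V̇ + PEEP (constant-flow equation of motion).
Only the resistive term changes: ΔPIP = R × ΔV̇ = 7.4 × (0.4333 − 0.65) = 7.4 × -0.2167 = -1.604 cmH2O.

-1.6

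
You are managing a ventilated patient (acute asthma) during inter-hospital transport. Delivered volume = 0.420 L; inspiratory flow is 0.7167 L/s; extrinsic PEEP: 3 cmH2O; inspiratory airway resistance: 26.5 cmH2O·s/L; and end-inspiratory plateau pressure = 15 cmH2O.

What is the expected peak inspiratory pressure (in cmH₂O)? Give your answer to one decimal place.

34.0

PIP = Pplat + Raw × flow = 15 + 26.5 × 0.7167 = 15 + 18.993 = 33.993 cmH2O.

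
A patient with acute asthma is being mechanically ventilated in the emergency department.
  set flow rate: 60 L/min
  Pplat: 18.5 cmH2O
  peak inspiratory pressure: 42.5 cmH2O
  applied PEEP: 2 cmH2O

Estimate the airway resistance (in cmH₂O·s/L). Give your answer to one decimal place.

Flow: 60 L/min ÷ 60 = 1 L/s.
Raw = (PIP − Pplat) / flow = (42.5 − 18.5) / 1 = 24.0 / 1 = 24.0 cmH2O·s/L.

24.0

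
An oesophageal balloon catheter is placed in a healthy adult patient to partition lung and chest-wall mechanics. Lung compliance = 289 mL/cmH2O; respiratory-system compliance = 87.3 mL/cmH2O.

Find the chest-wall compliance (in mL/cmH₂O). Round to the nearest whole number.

1/Ccw = 1/Crs − 1/CL.
1/Ccw = 1/87.3 − 1/289 = 0.007995.
Ccw = 125.08 mL/cmH2O.

125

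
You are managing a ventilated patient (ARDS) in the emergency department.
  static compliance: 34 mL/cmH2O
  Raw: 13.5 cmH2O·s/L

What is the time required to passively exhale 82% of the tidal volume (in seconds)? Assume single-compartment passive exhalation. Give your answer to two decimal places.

0.79

τ = R × C = 13.5 × 34 mL/cmH2O = 13.5 × 0.034 L/cmH2O = 0.459 s.
Exhaled fraction f = 1 − e^(−t/τ) → t = −τ·ln(1 − f) = −0.459·ln(0.18) = 0.7871 s.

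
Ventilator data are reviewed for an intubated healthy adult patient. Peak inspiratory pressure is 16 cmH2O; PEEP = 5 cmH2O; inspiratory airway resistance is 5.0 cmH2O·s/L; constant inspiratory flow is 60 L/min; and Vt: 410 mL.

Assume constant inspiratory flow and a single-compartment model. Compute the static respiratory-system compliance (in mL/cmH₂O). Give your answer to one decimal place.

68.3

Flow: 60 L/min ÷ 60 = 1 L/s.
Equation of motion (constant flow): PIP = Vt/C + R·V̇ + PEEP.
Vt/C = PIP − R·V̇ − PEEP = 16 − 5.0×1 − 5 = 16 − 5.0 − 5 = 6.0 cmH2O.
C = Vt / 6.0 = 410 / 6.0 = 68.333 mL/cmH2O.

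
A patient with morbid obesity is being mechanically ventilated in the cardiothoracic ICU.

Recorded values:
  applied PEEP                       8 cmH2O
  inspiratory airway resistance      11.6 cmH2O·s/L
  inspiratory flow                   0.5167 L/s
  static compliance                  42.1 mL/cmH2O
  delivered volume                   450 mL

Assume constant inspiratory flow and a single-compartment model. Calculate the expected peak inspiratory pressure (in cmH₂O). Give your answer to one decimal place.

24.7

Equation of motion (constant flow): PIP = Vt/C + R·V̇ + PEEP.
PIP = 450/42.1 + 11.6×0.5167 + 8 = 10.689 + 5.994 + 8 = 24.683 cmH2O.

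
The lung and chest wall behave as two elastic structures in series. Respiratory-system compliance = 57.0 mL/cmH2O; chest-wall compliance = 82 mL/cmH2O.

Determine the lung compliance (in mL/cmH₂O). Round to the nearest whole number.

187

1/CL = 1/Crs − 1/Ccw.
1/CL = 1/57.0 − 1/82 = 0.005349.
CL = 186.95 mL/cmH2O.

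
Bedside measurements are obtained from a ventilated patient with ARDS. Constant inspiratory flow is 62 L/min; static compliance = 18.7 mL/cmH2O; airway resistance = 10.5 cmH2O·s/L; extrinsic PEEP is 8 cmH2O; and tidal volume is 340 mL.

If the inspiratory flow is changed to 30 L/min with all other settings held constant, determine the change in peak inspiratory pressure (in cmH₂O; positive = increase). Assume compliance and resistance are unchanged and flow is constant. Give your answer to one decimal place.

Flow: 62 L/min ÷ 60 = 1.0333 L/s.
New flow: 30 L/min ÷ 60 = 0.5 L/s.
PIP = Vt/C + R·V̇ + PEEP (constant-flow equation of motion).
Only the resistive term changes: ΔPIP = R × ΔV̇ = 10.5 × (0.5 − 1.0333) = 10.5 × -0.5333 = -5.6 cmH2O.

-5.6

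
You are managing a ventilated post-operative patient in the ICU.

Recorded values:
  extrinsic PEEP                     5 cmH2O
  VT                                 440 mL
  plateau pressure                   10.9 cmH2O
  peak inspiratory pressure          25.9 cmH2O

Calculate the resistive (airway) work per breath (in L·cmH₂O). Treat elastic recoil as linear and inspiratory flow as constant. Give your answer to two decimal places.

With constant inspiratory flow the resistive pressure is constant at PIP − Pplat = 25.9 − 10.9 = 15.0 cmH2O, so resistive work = 15.0 × 0.440 = 6.6 L·cmH2O.

6.60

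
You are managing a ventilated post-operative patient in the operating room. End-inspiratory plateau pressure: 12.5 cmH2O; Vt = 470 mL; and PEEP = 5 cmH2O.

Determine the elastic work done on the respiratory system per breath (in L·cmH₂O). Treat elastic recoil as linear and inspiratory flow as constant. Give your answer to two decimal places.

Elastic work ≈ ½ × (Pplat − PEEP) × Vt = 0.5 × (12.5 − 5) × 0.470 L = 0.5 × 7.5 × 0.470 = 1.763 L·cmH2O.

1.76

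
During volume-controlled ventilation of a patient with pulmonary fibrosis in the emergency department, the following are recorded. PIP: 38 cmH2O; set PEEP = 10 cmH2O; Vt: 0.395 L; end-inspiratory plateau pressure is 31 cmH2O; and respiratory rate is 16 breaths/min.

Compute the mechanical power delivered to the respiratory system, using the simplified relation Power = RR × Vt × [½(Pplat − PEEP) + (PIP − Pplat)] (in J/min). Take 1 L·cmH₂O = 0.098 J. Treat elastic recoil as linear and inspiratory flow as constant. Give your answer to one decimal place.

Per-breath work = Vt × [½(Pplat−PEEP) + (PIP−Pplat)] = 0.395 × [0.5×21.0 + 7.0] = 0.395 × 17.5 = 6.913 L·cmH2O.
Power = 16 × 6.913 = 110.61 L·cmH2O/min.
× 0.098 J/(L·cmH2O) → 10.84 J/min.

10.8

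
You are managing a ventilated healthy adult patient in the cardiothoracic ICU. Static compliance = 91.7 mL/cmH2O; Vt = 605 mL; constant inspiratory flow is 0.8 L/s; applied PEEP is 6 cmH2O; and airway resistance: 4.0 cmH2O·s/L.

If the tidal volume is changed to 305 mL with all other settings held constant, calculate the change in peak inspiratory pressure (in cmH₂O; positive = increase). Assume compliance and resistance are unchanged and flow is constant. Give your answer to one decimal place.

-3.3

PIP = Vt/C + R·V̇ + PEEP (constant-flow equation of motion).
Only the elastic term changes: ΔPIP = ΔVt / C = (305 − 605) / 91.7 = -3.272 cmH2O.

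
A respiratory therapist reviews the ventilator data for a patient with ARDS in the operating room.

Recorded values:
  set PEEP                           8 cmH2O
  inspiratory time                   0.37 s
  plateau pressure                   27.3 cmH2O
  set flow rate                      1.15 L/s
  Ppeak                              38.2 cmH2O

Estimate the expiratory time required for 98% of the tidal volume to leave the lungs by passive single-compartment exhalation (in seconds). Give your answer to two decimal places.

Vt = flow × Ti = 1.15 L/s × 0.37 s × 1000 mL/L = 425.5 mL.
R = (PIP − Pplat)/V̇ = (38.2 − 27.3) / 1.15 = 10.9/1.15 = 9.478 cmH2O·s/L.
C = Vt/(Pplat − PEEP) = 425.5 / (27.3 − 8) = 425.5/19.3 = 22.047 mL/cmH2O.
τ = R × C = 9.478 × 0.02205 L/cmH2O = 0.209 s.
t = −τ·ln(1 − 0.98) = −0.209·ln(0.02) = 0.8176 s.

0.82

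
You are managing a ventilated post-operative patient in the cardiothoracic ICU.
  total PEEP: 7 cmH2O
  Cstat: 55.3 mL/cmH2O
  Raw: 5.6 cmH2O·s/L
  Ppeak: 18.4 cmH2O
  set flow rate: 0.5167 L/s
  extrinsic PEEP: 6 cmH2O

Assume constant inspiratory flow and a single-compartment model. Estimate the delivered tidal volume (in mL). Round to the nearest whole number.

470

Total PEEP = 7 cmH2O (set 6 + intrinsic 1); this is the baseline alveolar pressure.
Equation of motion (constant flow): PIP = Vt/C + R·V̇ + PEEP.
Vt/C = PIP − R·V̇ − PEEP = 18.4 − 2.894 − 7 = 8.506 cmH2O.
Vt = C × 8.506 = 55.3 × 8.506 = 470.38 mL.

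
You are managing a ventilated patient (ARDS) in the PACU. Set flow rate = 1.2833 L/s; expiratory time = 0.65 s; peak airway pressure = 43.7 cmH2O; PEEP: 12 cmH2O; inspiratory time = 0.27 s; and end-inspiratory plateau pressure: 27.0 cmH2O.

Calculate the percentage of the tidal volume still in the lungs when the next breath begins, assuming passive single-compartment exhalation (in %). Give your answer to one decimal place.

11.5

Vt = flow × Ti = 1.2833 L/s × 0.27 s × 1000 mL/L = 346.49 mL.
R = (PIP − Pplat)/V̇ = (43.7 − 27.0) / 1.2833 = 16.7/1.2833 = 13.013 cmH2O·s/L.
C = Vt/(Pplat − PEEP) = 346.49 / (27.0 − 12) = 346.49/15.0 = 23.099 mL/cmH2O.
τ = R × C = 13.013 × 0.0231 L/cmH2O = 0.3006 s.
Fraction remaining at end-expiration = e^(−Te/τ) = e^(−0.65/0.3006) = 0.1151 → 11.51%.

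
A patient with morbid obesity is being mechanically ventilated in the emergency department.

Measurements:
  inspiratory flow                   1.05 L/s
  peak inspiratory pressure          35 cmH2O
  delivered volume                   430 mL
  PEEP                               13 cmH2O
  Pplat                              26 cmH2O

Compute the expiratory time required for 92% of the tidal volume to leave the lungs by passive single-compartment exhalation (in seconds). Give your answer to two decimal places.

0.72

R = (PIP − Pplat)/V̇ = (35 − 26) / 1.05 = 9.0/1.05 = 8.571 cmH2O·s/L.
C = Vt/(Pplat − PEEP) = 430.0 / (26 − 13) = 430.0/13.0 = 33.077 mL/cmH2O.
τ = R × C = 8.571 × 0.03308 L/cmH2O = 0.2835 s.
t = −τ·ln(1 − 0.92) = −0.2835·ln(0.08) = 0.716 s.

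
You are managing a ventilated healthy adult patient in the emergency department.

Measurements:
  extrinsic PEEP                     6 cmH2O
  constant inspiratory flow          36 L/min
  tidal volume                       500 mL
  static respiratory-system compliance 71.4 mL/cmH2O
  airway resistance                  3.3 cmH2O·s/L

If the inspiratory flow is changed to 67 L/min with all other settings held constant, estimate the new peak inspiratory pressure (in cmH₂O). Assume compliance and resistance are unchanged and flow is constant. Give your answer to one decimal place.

Flow: 36 L/min ÷ 60 = 0.6 L/s.
New flow: 67 L/min ÷ 60 = 1.1167 L/s.
PIP = Vt/C + R·V̇ + PEEP (constant-flow equation of motion).
Only the resistive term changes: ΔPIP = R × ΔV̇ = 3.3 × (1.1167 − 0.6) = 3.3 × 0.5167 = 1.705 cmH2O.
Original PIP = 500/71.4 + 3.3×0.6 + 6 = 14.983 cmH2O; new PIP = 14.983 + (1.705) = 16.688 cmH2O.

16.7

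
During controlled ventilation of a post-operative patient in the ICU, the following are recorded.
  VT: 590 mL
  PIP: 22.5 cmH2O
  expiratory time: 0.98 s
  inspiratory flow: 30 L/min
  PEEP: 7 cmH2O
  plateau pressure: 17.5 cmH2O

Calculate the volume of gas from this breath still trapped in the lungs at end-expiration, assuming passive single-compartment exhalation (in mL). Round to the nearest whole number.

103

Flow: 30 L/min ÷ 60 = 0.5 L/s.
R = (PIP − Pplat)/V̇ = (22.5 − 17.5) / 0.5 = 5.0/0.5 = 10.0 cmH2O·s/L.
C = Vt/(Pplat − PEEP) = 590.0 / (17.5 − 7) = 590.0/10.5 = 56.19 mL/cmH2O.
τ = R × C = 10.0 × 0.05619 L/cmH2O = 0.5619 s.
Fraction remaining = e^(−Te/τ) = e^(−0.98/0.5619) = 0.1748.
Trapped volume = 590.0 × 0.1748 = 103.13 mL.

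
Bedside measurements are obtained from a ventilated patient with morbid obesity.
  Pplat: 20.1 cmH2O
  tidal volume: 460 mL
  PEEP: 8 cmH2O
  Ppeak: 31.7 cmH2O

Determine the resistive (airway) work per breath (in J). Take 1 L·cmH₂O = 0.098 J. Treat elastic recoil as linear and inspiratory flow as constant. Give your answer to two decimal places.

With constant inspiratory flow the resistive pressure is constant at PIP − Pplat = 31.7 − 20.1 = 11.6 cmH2O, so resistive work = 11.6 × 0.460 = 5.336 L·cmH2O.
× 0.098 J/(L·cmH2O) → 0.5229 J.

0.52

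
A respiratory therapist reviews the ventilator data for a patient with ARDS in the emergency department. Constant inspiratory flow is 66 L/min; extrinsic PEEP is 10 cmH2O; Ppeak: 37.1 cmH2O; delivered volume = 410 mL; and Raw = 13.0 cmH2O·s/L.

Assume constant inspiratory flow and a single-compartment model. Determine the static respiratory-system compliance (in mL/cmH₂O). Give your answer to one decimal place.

Flow: 66 L/min ÷ 60 = 1.1 L/s.
Equation of motion (constant flow): PIP = Vt/C + R·V̇ + PEEP.
Vt/C = PIP − R·V̇ − PEEP = 37.1 − 13.0×1.1 − 10 = 37.1 − 14.3 − 10 = 12.8 cmH2O.
C = Vt / 12.8 = 410 / 12.8 = 32.031 mL/cmH2O.

32.0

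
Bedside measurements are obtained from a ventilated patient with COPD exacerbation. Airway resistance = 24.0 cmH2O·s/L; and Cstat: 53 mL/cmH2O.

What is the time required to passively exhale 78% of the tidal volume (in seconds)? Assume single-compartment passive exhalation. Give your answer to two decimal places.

1.93

τ = R × C = 24.0 × 53 mL/cmH2O = 24.0 × 0.053 L/cmH2O = 1.272 s.
Exhaled fraction f = 1 − e^(−t/τ) → t = −τ·ln(1 − f) = −1.272·ln(0.22) = 1.926 s.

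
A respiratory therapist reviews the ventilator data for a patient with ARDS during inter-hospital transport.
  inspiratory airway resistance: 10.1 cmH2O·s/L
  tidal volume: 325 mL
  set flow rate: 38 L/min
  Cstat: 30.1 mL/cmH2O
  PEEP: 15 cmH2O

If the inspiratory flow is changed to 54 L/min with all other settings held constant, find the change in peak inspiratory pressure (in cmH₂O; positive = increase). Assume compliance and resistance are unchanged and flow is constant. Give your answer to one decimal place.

Flow: 38 L/min ÷ 60 = 0.6333 L/s.
New flow: 54 L/min ÷ 60 = 0.9 L/s.
PIP = Vt/C + R·V̇ + PEEP (constant-flow equation of motion).
Only the resistive term changes: ΔPIP = R × ΔV̇ = 10.1 × (0.9 − 0.6333) = 10.1 × 0.2667 = 2.694 cmH2O.

2.7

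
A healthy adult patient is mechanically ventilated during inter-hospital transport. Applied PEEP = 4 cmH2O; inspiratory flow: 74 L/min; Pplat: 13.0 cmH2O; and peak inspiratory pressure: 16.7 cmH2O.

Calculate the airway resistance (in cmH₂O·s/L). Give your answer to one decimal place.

Flow: 74 L/min ÷ 60 = 1.2333 L/s.
Raw = (PIP − Pplat) / flow = (16.7 − 13.0) / 1.2333 = 3.7 / 1.2333 = 3.0 cmH2O·s/L.

3.0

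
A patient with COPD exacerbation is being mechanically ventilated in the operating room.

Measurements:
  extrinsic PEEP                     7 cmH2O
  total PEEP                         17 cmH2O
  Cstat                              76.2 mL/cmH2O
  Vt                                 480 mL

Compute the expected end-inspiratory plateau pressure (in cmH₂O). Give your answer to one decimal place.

23.3

End-expiratory occlusion gives total PEEP = 17 cmH2O (intrinsic PEEP = 17 − 7 = 10). Use total PEEP for the elastic gradient.
Pplat = PEEPtotal + Vt / Cstat = 17 + 480 / 76.2 = 17 + 6.299 = 23.299 cmH2O.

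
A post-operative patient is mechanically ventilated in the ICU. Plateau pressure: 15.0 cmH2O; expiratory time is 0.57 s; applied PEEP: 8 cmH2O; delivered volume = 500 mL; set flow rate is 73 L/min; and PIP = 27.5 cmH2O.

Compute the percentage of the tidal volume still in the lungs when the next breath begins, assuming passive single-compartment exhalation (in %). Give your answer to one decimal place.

Flow: 73 L/min ÷ 60 = 1.2167 L/s.
R = (PIP − Pplat)/V̇ = (27.5 − 15.0) / 1.2167 = 12.5/1.2167 = 10.274 cmH2O·s/L.
C = Vt/(Pplat − PEEP) = 500.0 / (15.0 − 8) = 500.0/7.0 = 71.429 mL/cmH2O.
τ = R × C = 10.274 × 0.07143 L/cmH2O = 0.7339 s.
Fraction remaining at end-expiration = e^(−Te/τ) = e^(−0.57/0.7339) = 0.4599 → 45.99%.

46.0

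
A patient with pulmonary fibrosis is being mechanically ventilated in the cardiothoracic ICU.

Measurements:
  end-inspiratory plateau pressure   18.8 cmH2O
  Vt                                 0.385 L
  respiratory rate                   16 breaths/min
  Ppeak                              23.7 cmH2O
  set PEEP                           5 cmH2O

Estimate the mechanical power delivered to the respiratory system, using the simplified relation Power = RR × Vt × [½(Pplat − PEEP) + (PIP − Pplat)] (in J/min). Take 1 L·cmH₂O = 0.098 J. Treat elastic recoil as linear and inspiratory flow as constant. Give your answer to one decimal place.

Per-breath work = Vt × [½(Pplat−PEEP) + (PIP−Pplat)] = 0.385 × [0.5×13.8 + 4.9] = 0.385 × 11.8 = 4.543 L·cmH2O.
Power = 16 × 4.543 = 72.688 L·cmH2O/min.
× 0.098 J/(L·cmH2O) → 7.123 J/min.

7.1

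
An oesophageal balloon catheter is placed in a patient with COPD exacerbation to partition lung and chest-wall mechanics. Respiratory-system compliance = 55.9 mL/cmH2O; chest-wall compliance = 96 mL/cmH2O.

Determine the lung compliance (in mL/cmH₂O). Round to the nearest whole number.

1/CL = 1/Crs − 1/Ccw.
1/CL = 1/55.9 − 1/96 = 0.007472.
CL = 133.83 mL/cmH2O.

134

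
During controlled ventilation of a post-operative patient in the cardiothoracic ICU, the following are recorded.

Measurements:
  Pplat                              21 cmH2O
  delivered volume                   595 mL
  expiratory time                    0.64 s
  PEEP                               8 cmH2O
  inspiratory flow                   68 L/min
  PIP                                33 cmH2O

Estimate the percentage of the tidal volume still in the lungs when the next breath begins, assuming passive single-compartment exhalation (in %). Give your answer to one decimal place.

26.7

Flow: 68 L/min ÷ 60 = 1.1333 L/s.
R = (PIP − Pplat)/V̇ = (33 − 21) / 1.1333 = 12.0/1.1333 = 10.589 cmH2O·s/L.
C = Vt/(Pplat − PEEP) = 595.0 / (21 − 8) = 595.0/13.0 = 45.769 mL/cmH2O.
τ = R × C = 10.589 × 0.04577 L/cmH2O = 0.4847 s.
Fraction remaining at end-expiration = e^(−Te/τ) = e^(−0.64/0.4847) = 0.267 → 26.7%.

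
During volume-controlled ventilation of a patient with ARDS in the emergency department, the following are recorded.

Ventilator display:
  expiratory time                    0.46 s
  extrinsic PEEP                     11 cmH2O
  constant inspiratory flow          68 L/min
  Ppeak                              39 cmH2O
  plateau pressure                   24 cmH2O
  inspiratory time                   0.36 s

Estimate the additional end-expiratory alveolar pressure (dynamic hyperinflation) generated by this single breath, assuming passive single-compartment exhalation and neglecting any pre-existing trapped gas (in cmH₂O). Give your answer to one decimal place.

4.3

Flow: 68 L/min ÷ 60 = 1.1333 L/s.
Vt = flow × Ti = 1.1333 L/s × 0.36 s × 1000 mL/L = 407.99 mL.
R = (PIP − Pplat)/V̇ = (39 − 24) / 1.1333 = 15.0/1.1333 = 13.236 cmH2O·s/L.
C = Vt/(Pplat − PEEP) = 407.99 / (24 − 11) = 407.99/13.0 = 31.384 mL/cmH2O.
τ = R × C = 13.236 × 0.03138 L/cmH2O = 0.4153 s.
Fraction remaining = e^(−Te/τ) = e^(−0.46/0.4153) = 0.3303; trapped volume = 407.99 × 0.3303 = 134.76 mL.
Additional alveolar pressure from trapping ≈ V_trapped / C = 134.76 / 31.384 = 4.294 cmH2O.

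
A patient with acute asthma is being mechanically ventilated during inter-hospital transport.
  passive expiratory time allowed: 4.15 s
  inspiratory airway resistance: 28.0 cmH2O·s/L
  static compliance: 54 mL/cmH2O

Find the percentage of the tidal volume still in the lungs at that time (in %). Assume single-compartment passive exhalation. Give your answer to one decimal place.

τ = R × C = 28.0 × 54 mL/cmH2O = 28.0 × 0.054 L/cmH2O = 1.512 s.
Passive exhalation: V(t)/V₀ = e^(−t/τ) = e^(−4.15/1.512) = 0.06427.
Fraction remaining = 0.06427 → 6.427%.

6.4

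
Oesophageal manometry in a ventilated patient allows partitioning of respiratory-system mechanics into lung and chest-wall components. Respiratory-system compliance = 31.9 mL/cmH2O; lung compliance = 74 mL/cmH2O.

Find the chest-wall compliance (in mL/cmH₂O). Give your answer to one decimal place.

1/Ccw = 1/Crs − 1/CL.
1/Ccw = 1/31.9 − 1/74 = 0.01783.
Ccw = 56.085 mL/cmH2O.

56.1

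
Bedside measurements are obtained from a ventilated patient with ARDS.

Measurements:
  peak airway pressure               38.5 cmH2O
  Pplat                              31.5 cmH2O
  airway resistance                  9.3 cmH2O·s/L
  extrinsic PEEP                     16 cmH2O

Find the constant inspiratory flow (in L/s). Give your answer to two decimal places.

0.75

flow = (PIP − Pplat) / Raw = 7.0 / 9.3 = 0.7527 L/s.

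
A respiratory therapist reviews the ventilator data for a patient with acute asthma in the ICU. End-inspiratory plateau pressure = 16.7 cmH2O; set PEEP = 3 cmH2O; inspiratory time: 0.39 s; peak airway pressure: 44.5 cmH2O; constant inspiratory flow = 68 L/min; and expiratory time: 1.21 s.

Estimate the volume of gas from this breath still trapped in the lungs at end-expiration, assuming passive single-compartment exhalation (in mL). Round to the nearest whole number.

Flow: 68 L/min ÷ 60 = 1.1333 L/s.
Vt = flow × Ti = 1.1333 L/s × 0.39 s × 1000 mL/L = 441.99 mL.
R = (PIP − Pplat)/V̇ = (44.5 − 16.7) / 1.1333 = 27.8/1.1333 = 24.53 cmH2O·s/L.
C = Vt/(Pplat − PEEP) = 441.99 / (16.7 − 3) = 441.99/13.7 = 32.262 mL/cmH2O.
τ = R × C = 24.53 × 0.03226 L/cmH2O = 0.7913 s.
Fraction remaining = e^(−Te/τ) = e^(−1.21/0.7913) = 0.2167.
Trapped volume = 441.99 × 0.2167 = 95.779 mL.

96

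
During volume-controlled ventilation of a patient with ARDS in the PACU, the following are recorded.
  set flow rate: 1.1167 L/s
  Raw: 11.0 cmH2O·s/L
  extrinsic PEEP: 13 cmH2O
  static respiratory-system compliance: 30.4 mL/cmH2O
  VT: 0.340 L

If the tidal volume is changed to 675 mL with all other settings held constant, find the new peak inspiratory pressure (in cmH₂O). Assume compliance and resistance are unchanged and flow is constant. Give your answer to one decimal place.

PIP = Vt/C + R·V̇ + PEEP (constant-flow equation of motion).
Only the elastic term changes: ΔPIP = ΔVt / C = (675 − 340) / 30.4 = 11.02 cmH2O.
Original PIP = 340/30.4 + 11.0×1.1167 + 13 = 36.468 cmH2O; new PIP = 36.468 + (11.02) = 47.488 cmH2O.

47.5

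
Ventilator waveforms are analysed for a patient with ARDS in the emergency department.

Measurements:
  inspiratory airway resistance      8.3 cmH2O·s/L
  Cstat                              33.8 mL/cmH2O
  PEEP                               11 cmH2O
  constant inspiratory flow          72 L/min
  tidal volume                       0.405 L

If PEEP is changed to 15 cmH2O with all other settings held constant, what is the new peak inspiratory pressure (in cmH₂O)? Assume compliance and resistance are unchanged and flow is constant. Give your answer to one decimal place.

36.9

Flow: 72 L/min ÷ 60 = 1.2 L/s.
PIP = Vt/C + R·V̇ + PEEP (constant-flow equation of motion).
Only the baseline term changes: ΔPIP = ΔPEEP = 15 − 11 = 4.0 cmH2O.
Original PIP = 405/33.8 + 8.3×1.2 + 11 = 32.942 cmH2O; new PIP = 32.942 + (4.0) = 36.942 cmH2O.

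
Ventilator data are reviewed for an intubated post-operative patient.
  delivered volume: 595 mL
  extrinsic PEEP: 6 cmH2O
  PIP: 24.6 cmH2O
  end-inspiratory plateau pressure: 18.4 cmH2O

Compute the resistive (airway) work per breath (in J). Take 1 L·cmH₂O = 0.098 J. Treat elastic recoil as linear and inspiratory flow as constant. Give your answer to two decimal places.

0.36

With constant inspiratory flow the resistive pressure is constant at PIP − Pplat = 24.6 − 18.4 = 6.2 cmH2O, so resistive work = 6.2 × 0.595 = 3.689 L·cmH2O.
× 0.098 J/(L·cmH2O) → 0.3615 J.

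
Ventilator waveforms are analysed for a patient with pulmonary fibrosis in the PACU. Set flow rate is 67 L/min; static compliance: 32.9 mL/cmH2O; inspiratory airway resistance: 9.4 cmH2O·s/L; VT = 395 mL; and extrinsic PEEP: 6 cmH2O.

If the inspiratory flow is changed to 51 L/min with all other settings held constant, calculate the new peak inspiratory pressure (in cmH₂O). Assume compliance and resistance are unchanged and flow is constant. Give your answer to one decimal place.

Flow: 67 L/min ÷ 60 = 1.1167 L/s.
New flow: 51 L/min ÷ 60 = 0.85 L/s.
PIP = Vt/C + R·V̇ + PEEP (constant-flow equation of motion).
Only the resistive term changes: ΔPIP = R × ΔV̇ = 9.4 × (0.85 − 1.1167) = 9.4 × -0.2667 = -2.507 cmH2O.
Original PIP = 395/32.9 + 9.4×1.1167 + 6 = 28.503 cmH2O; new PIP = 28.503 + (-2.507) = 25.996 cmH2O.

26.0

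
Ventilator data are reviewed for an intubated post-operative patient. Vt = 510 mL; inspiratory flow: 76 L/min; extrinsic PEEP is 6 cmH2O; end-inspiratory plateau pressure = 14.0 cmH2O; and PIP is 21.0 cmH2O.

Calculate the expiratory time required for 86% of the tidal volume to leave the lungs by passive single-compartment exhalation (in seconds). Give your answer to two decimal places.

0.69

Flow: 76 L/min ÷ 60 = 1.2667 L/s.
R = (PIP − Pplat)/V̇ = (21.0 − 14.0) / 1.2667 = 7.0/1.2667 = 5.526 cmH2O·s/L.
C = Vt/(Pplat − PEEP) = 510.0 / (14.0 − 6) = 510.0/8.0 = 63.75 mL/cmH2O.
τ = R × C = 5.526 × 0.06375 L/cmH2O = 0.3523 s.
t = −τ·ln(1 − 0.86) = −0.3523·ln(0.14) = 0.6927 s.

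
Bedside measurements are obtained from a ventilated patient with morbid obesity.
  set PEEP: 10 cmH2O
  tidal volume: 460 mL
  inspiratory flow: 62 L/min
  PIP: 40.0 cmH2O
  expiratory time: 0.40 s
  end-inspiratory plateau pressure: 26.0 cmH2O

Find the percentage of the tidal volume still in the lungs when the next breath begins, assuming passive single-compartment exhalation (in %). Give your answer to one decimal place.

35.8

Flow: 62 L/min ÷ 60 = 1.0333 L/s.
R = (PIP − Pplat)/V̇ = (40.0 − 26.0) / 1.0333 = 14.0/1.0333 = 13.549 cmH2O·s/L.
C = Vt/(Pplat − PEEP) = 460.0 / (26.0 − 10) = 460.0/16.0 = 28.75 mL/cmH2O.
τ = R × C = 13.549 × 0.02875 L/cmH2O = 0.3895 s.
Fraction remaining at end-expiration = e^(−Te/τ) = e^(−0.40/0.3895) = 0.3581 → 35.81%.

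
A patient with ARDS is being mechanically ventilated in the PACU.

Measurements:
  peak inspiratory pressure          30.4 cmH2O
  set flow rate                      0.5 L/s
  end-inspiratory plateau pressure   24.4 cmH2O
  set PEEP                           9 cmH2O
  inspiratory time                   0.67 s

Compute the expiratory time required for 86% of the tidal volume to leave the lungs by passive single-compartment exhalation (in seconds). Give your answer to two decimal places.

0.51

Vt = flow × Ti = 0.5 L/s × 0.67 s × 1000 mL/L = 335.0 mL.
R = (PIP − Pplat)/V̇ = (30.4 − 24.4) / 0.5 = 6.0/0.5 = 12.0 cmH2O·s/L.
C = Vt/(Pplat − PEEP) = 335.0 / (24.4 − 9) = 335.0/15.4 = 21.753 mL/cmH2O.
τ = R × C = 12.0 × 0.02175 L/cmH2O = 0.261 s.
t = −τ·ln(1 − 0.86) = −0.261·ln(0.14) = 0.5132 s.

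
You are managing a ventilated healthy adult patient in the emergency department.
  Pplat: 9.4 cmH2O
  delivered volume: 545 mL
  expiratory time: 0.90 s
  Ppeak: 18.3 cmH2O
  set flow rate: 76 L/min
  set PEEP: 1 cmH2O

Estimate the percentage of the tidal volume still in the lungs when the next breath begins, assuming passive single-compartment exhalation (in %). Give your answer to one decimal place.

13.9

Flow: 76 L/min ÷ 60 = 1.2667 L/s.
R = (PIP − Pplat)/V̇ = (18.3 − 9.4) / 1.2667 = 8.9/1.2667 = 7.026 cmH2O·s/L.
C = Vt/(Pplat − PEEP) = 545.0 / (9.4 − 1) = 545.0/8.4 = 64.881 mL/cmH2O.
τ = R × C = 7.026 × 0.06488 L/cmH2O = 0.4558 s.
Fraction remaining at end-expiration = e^(−Te/τ) = e^(−0.90/0.4558) = 0.1388 → 13.88%.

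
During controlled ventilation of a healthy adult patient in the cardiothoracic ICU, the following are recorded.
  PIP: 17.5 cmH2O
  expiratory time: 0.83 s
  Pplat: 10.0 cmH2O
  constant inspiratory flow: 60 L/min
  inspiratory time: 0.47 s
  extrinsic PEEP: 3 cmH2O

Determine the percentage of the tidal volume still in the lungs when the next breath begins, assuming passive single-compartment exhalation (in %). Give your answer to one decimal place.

19.2

Flow: 60 L/min ÷ 60 = 1 L/s.
Vt = flow × Ti = 1 L/s × 0.47 s × 1000 mL/L = 470.0 mL.
R = (PIP − Pplat)/V̇ = (17.5 − 10.0) / 1 = 7.5/1 = 7.5 cmH2O·s/L.
C = Vt/(Pplat − PEEP) = 470.0 / (10.0 − 3) = 470.0/7.0 = 67.143 mL/cmH2O.
τ = R × C = 7.5 × 0.06714 L/cmH2O = 0.5036 s.
Fraction remaining at end-expiration = e^(−Te/τ) = e^(−0.83/0.5036) = 0.1924 → 19.24%.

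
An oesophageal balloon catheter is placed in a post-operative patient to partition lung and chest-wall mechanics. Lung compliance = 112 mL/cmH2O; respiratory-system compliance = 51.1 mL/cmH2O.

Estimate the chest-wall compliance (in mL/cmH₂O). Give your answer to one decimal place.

94.0

1/Ccw = 1/Crs − 1/CL.
1/Ccw = 1/51.1 − 1/112 = 0.01064.
Ccw = 93.985 mL/cmH2O.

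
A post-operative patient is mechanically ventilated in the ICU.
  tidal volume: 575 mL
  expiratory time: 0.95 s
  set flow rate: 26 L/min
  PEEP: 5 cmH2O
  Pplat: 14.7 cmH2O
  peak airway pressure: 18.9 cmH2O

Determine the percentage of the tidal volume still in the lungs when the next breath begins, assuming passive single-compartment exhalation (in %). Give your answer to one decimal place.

19.1

Flow: 26 L/min ÷ 60 = 0.4333 L/s.
R = (PIP − Pplat)/V̇ = (18.9 − 14.7) / 0.4333 = 4.2/0.4333 = 9.693 cmH2O·s/L.
C = Vt/(Pplat − PEEP) = 575.0 / (14.7 − 5) = 575.0/9.7 = 59.278 mL/cmH2O.
τ = R × C = 9.693 × 0.05928 L/cmH2O = 0.5746 s.
Fraction remaining at end-expiration = e^(−Te/τ) = e^(−0.95/0.5746) = 0.1914 → 19.14%.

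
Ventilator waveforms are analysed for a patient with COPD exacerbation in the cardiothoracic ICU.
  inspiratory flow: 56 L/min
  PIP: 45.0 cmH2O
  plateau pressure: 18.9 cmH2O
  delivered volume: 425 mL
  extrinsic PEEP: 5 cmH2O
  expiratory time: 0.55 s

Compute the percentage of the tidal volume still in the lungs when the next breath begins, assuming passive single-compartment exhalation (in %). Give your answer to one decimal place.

Flow: 56 L/min ÷ 60 = 0.9333 L/s.
R = (PIP − Pplat)/V̇ = (45.0 − 18.9) / 0.9333 = 26.1/0.9333 = 27.965 cmH2O·s/L.
C = Vt/(Pplat − PEEP) = 425.0 / (18.9 − 5) = 425.0/13.9 = 30.576 mL/cmH2O.
τ = R × C = 27.965 × 0.03058 L/cmH2O = 0.8552 s.
Fraction remaining at end-expiration = e^(−Te/τ) = e^(−0.55/0.8552) = 0.5256 → 52.56%.

52.6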